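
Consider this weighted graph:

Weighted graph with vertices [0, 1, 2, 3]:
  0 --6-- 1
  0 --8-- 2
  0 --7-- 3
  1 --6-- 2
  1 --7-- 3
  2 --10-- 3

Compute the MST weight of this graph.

Applying Kruskal's algorithm (sort edges by weight, add if no cycle):
  Add (0,1) w=6
  Add (1,2) w=6
  Add (0,3) w=7
  Skip (1,3) w=7 (creates cycle)
  Skip (0,2) w=8 (creates cycle)
  Skip (2,3) w=10 (creates cycle)
MST weight = 19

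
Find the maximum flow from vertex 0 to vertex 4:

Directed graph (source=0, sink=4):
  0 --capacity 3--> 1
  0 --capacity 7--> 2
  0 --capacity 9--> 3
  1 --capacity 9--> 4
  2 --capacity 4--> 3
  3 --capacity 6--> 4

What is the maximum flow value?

Computing max flow:
  Flow on (0->1): 3/3
  Flow on (0->2): 4/7
  Flow on (0->3): 2/9
  Flow on (1->4): 3/9
  Flow on (2->3): 4/4
  Flow on (3->4): 6/6
Maximum flow = 9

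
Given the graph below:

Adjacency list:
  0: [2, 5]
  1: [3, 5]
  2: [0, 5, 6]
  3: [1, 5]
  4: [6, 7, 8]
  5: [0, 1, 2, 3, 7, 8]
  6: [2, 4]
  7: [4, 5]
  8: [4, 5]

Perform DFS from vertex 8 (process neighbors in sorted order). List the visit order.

DFS from vertex 8 (neighbors processed in ascending order):
Visit order: 8, 4, 6, 2, 0, 5, 1, 3, 7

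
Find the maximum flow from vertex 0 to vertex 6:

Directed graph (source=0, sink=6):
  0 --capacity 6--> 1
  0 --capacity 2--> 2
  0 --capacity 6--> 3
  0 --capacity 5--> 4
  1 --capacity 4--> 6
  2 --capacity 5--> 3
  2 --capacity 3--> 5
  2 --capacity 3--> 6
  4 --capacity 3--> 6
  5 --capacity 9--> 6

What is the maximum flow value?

Computing max flow:
  Flow on (0->1): 4/6
  Flow on (0->2): 2/2
  Flow on (0->4): 3/5
  Flow on (1->6): 4/4
  Flow on (2->6): 2/3
  Flow on (4->6): 3/3
Maximum flow = 9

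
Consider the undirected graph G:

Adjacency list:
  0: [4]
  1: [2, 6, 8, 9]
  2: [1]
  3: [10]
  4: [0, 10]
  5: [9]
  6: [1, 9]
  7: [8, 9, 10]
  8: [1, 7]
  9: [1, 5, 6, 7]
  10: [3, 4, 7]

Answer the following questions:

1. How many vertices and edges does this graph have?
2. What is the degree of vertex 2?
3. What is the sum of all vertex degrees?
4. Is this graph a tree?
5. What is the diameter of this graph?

Count: 11 vertices, 12 edges.
Vertex 2 has neighbors [1], degree = 1.
Handshaking lemma: 2 * 12 = 24.
A tree on 11 vertices has 10 edges. This graph has 12 edges (2 extra). Not a tree.
Diameter (longest shortest path) = 6.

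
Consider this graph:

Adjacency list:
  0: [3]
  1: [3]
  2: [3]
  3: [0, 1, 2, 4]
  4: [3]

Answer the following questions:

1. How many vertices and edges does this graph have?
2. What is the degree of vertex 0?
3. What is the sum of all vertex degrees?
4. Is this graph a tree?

Count: 5 vertices, 4 edges.
Vertex 0 has neighbors [3], degree = 1.
Handshaking lemma: 2 * 4 = 8.
A graph is a tree iff it is connected and has exactly n-1 edges. This graph is connected (all 5 vertices in one component) and has 5-1 = 4 edges. It is a tree.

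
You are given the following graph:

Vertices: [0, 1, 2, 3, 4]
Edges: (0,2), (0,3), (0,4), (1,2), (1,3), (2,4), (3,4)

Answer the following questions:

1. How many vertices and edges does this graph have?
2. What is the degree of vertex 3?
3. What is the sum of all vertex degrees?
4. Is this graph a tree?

Count: 5 vertices, 7 edges.
Vertex 3 has neighbors [0, 1, 4], degree = 3.
Handshaking lemma: 2 * 7 = 14.
A tree on 5 vertices has 4 edges. This graph has 7 edges (3 extra). Not a tree.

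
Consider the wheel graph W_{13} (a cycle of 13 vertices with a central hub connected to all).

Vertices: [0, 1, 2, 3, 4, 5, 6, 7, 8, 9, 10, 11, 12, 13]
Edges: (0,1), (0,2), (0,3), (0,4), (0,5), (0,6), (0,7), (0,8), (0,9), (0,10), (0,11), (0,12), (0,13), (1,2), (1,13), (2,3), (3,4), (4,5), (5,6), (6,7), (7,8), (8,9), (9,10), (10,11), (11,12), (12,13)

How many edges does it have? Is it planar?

Wheel graph W_{13}: 13 cycle edges + 13 spoke edges = 26 edges.
Total vertices: 14.
The graph is planar.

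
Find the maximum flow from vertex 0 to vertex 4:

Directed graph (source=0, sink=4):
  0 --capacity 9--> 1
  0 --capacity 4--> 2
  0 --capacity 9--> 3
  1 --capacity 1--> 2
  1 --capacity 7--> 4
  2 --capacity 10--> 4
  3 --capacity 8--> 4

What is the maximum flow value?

Computing max flow:
  Flow on (0->1): 8/9
  Flow on (0->2): 4/4
  Flow on (0->3): 8/9
  Flow on (1->2): 1/1
  Flow on (1->4): 7/7
  Flow on (2->4): 5/10
  Flow on (3->4): 8/8
Maximum flow = 20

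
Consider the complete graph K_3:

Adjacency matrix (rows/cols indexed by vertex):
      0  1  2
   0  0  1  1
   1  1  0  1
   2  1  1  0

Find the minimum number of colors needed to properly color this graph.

In K_3, every vertex is adjacent to every other vertex.
Each vertex needs a unique color.
Chromatic number = 3.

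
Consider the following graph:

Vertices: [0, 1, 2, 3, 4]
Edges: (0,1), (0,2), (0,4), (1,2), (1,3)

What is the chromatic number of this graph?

The graph has a maximum clique of size 3 (lower bound on chromatic number).
A valid 3-coloring: {0: 0, 1: 1, 2: 2, 3: 0, 4: 1}.
Chromatic number = 3.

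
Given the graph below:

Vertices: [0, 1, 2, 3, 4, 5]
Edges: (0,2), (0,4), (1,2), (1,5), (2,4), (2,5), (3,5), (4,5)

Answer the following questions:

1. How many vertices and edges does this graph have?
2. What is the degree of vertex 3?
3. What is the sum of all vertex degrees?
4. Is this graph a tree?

Count: 6 vertices, 8 edges.
Vertex 3 has neighbors [5], degree = 1.
Handshaking lemma: 2 * 8 = 16.
A tree on 6 vertices has 5 edges. This graph has 8 edges (3 extra). Not a tree.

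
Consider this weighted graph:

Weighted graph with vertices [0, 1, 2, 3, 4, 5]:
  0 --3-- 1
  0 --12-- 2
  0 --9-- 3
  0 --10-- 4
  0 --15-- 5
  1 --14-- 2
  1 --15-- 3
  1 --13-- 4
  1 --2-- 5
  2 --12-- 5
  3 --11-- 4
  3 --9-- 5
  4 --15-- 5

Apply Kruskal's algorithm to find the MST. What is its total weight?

Applying Kruskal's algorithm (sort edges by weight, add if no cycle):
  Add (1,5) w=2
  Add (0,1) w=3
  Add (0,3) w=9
  Skip (3,5) w=9 (creates cycle)
  Add (0,4) w=10
  Skip (3,4) w=11 (creates cycle)
  Add (0,2) w=12
  Skip (2,5) w=12 (creates cycle)
  Skip (1,4) w=13 (creates cycle)
  Skip (1,2) w=14 (creates cycle)
  Skip (0,5) w=15 (creates cycle)
  Skip (1,3) w=15 (creates cycle)
  Skip (4,5) w=15 (creates cycle)
MST weight = 36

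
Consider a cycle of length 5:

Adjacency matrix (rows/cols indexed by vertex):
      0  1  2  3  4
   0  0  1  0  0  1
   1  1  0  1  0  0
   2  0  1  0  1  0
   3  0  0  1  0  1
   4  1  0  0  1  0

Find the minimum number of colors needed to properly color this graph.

This is an odd cycle (C_5). Odd cycles are not bipartite (any 2-coloring forces two adjacent vertices to match), and 3 colors suffice.
Chromatic number = 3.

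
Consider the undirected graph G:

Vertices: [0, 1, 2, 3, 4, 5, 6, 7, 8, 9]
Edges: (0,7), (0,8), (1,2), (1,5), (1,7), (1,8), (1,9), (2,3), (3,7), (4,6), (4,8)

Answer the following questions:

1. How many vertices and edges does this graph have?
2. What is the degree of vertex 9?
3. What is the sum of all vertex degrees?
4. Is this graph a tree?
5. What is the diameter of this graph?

Count: 10 vertices, 11 edges.
Vertex 9 has neighbors [1], degree = 1.
Handshaking lemma: 2 * 11 = 22.
A tree on 10 vertices has 9 edges. This graph has 11 edges (2 extra). Not a tree.
Diameter (longest shortest path) = 5.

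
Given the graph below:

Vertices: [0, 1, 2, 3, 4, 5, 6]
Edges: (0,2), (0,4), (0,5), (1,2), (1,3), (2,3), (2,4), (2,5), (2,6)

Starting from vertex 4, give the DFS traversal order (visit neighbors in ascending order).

DFS from vertex 4 (neighbors processed in ascending order):
Visit order: 4, 0, 2, 1, 3, 5, 6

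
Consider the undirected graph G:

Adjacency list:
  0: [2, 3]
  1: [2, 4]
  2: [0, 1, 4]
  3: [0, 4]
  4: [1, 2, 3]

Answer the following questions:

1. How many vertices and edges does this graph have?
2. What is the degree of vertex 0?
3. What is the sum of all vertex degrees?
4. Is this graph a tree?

Count: 5 vertices, 6 edges.
Vertex 0 has neighbors [2, 3], degree = 2.
Handshaking lemma: 2 * 6 = 12.
A tree on 5 vertices has 4 edges. This graph has 6 edges (2 extra). Not a tree.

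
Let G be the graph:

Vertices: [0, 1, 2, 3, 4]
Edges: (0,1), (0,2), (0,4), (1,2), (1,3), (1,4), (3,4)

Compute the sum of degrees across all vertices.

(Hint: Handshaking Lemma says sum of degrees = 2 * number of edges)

Count edges: 7 edges.
By Handshaking Lemma: sum of degrees = 2 * 7 = 14.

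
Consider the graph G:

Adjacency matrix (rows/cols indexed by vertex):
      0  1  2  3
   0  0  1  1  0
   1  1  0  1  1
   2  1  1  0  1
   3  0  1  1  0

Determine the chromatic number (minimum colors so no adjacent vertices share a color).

The graph has a maximum clique of size 3 (lower bound on chromatic number).
A valid 3-coloring: {0: 2, 1: 0, 2: 1, 3: 2}.
Chromatic number = 3.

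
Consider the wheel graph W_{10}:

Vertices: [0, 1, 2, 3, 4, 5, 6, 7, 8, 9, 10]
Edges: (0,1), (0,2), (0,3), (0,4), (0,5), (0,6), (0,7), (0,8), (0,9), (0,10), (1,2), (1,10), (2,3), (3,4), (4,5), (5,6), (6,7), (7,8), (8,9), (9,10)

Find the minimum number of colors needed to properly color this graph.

W_{10} = C_{10} plus a hub adjacent to every cycle vertex.
The outer cycle needs 2 colors (even cycle); the hub is adjacent to all of them so needs a fresh color.
Chromatic number = 2 + 1 = 3.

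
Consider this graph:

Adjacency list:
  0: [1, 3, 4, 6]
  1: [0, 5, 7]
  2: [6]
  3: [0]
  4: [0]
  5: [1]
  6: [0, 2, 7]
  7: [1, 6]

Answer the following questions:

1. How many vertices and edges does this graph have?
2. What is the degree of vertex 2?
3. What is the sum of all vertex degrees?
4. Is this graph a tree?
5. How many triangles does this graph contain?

Count: 8 vertices, 8 edges.
Vertex 2 has neighbors [6], degree = 1.
Handshaking lemma: 2 * 8 = 16.
A tree on 8 vertices has 7 edges. This graph has 8 edges (1 extra). Not a tree.
Number of triangles = 0.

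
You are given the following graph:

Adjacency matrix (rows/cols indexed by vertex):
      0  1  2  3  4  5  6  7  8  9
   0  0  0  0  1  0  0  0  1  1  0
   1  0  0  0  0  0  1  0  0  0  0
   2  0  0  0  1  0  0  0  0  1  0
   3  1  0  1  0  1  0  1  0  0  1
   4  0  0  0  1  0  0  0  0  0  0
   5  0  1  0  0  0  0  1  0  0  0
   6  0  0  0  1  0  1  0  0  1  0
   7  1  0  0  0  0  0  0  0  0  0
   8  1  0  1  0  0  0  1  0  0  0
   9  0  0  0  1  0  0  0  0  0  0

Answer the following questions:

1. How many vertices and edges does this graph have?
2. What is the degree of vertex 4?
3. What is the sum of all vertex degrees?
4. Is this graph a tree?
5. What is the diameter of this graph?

Count: 10 vertices, 11 edges.
Vertex 4 has neighbors [3], degree = 1.
Handshaking lemma: 2 * 11 = 22.
A tree on 10 vertices has 9 edges. This graph has 11 edges (2 extra). Not a tree.
Diameter (longest shortest path) = 5.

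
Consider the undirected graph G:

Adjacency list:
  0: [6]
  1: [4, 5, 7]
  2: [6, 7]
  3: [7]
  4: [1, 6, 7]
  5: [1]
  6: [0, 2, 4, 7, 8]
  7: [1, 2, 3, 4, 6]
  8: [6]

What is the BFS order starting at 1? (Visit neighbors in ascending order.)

BFS from vertex 1 (neighbors processed in ascending order):
Visit order: 1, 4, 5, 7, 6, 2, 3, 0, 8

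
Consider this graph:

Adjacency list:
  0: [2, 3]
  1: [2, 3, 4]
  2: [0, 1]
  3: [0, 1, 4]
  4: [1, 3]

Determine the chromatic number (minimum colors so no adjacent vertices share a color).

The graph has a maximum clique of size 3 (lower bound on chromatic number).
A valid 3-coloring: {0: 0, 1: 0, 2: 1, 3: 1, 4: 2}.
Chromatic number = 3.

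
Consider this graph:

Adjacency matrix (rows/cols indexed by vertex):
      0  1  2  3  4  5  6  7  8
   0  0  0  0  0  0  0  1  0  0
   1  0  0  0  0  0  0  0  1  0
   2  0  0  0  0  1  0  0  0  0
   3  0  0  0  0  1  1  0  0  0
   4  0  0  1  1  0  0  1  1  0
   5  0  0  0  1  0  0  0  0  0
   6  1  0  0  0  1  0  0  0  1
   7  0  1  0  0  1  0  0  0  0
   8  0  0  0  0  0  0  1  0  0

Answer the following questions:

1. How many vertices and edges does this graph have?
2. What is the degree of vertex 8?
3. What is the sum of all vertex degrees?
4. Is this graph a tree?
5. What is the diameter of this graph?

Count: 9 vertices, 8 edges.
Vertex 8 has neighbors [6], degree = 1.
Handshaking lemma: 2 * 8 = 16.
A graph is a tree iff it is connected and has exactly n-1 edges. This graph is connected (all 9 vertices in one component) and has 9-1 = 8 edges. It is a tree.
Diameter (longest shortest path) = 4.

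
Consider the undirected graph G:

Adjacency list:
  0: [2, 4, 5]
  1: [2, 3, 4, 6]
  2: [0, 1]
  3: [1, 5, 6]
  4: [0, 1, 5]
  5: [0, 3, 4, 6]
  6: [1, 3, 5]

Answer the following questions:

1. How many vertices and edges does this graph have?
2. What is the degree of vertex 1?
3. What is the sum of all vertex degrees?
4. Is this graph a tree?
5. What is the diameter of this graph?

Count: 7 vertices, 11 edges.
Vertex 1 has neighbors [2, 3, 4, 6], degree = 4.
Handshaking lemma: 2 * 11 = 22.
A tree on 7 vertices has 6 edges. This graph has 11 edges (5 extra). Not a tree.
Diameter (longest shortest path) = 2.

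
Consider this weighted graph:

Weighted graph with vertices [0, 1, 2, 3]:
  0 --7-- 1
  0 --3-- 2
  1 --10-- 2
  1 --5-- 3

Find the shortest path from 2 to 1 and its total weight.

Using Dijkstra's algorithm from vertex 2:
Shortest path: 2 -> 1
Total weight: 10 = 10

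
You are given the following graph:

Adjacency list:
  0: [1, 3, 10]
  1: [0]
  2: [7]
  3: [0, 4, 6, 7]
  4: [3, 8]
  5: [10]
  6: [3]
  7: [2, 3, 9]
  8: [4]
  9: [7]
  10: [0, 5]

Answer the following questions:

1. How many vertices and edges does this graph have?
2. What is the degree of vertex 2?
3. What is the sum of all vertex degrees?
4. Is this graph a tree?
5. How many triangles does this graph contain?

Count: 11 vertices, 10 edges.
Vertex 2 has neighbors [7], degree = 1.
Handshaking lemma: 2 * 10 = 20.
A graph is a tree iff it is connected and has exactly n-1 edges. This graph is connected (all 11 vertices in one component) and has 11-1 = 10 edges. It is a tree.
Number of triangles = 0.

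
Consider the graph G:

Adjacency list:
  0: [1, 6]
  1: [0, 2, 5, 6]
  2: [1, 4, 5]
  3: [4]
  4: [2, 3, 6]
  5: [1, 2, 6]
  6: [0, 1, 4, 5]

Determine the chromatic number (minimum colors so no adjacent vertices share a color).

The graph has a maximum clique of size 3 (lower bound on chromatic number).
A valid 3-coloring: {0: 2, 1: 0, 2: 1, 3: 1, 4: 0, 5: 2, 6: 1}.
Chromatic number = 3.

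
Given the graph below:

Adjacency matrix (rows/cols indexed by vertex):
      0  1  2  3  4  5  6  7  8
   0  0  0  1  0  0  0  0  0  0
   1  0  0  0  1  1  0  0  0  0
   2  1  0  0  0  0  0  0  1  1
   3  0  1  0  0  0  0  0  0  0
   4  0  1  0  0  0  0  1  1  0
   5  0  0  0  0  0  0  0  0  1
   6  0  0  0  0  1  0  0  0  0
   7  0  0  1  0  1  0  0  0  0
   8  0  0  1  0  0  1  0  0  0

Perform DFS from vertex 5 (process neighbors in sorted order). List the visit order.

DFS from vertex 5 (neighbors processed in ascending order):
Visit order: 5, 8, 2, 0, 7, 4, 1, 3, 6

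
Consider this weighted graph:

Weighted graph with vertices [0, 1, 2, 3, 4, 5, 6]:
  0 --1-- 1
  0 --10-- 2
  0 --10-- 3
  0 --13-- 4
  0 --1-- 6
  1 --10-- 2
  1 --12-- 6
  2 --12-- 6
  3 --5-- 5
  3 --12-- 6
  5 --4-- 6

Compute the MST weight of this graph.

Applying Kruskal's algorithm (sort edges by weight, add if no cycle):
  Add (0,6) w=1
  Add (0,1) w=1
  Add (5,6) w=4
  Add (3,5) w=5
  Add (0,2) w=10
  Skip (0,3) w=10 (creates cycle)
  Skip (1,2) w=10 (creates cycle)
  Skip (1,6) w=12 (creates cycle)
  Skip (2,6) w=12 (creates cycle)
  Skip (3,6) w=12 (creates cycle)
  Add (0,4) w=13
MST weight = 34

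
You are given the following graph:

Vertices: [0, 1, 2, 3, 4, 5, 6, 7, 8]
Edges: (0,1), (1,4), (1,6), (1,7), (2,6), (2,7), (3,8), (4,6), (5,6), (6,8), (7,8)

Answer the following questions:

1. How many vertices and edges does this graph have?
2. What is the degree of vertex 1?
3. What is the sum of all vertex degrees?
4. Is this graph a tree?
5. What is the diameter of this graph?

Count: 9 vertices, 11 edges.
Vertex 1 has neighbors [0, 4, 6, 7], degree = 4.
Handshaking lemma: 2 * 11 = 22.
A tree on 9 vertices has 8 edges. This graph has 11 edges (3 extra). Not a tree.
Diameter (longest shortest path) = 4.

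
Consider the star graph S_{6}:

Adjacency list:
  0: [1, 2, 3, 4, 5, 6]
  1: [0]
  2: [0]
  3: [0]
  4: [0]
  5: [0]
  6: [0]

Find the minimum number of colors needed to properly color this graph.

S_{6} has one hub adjacent to 6 leaves; leaves are pairwise non-adjacent.
Color the hub 0 and every leaf 1.
Chromatic number = 2.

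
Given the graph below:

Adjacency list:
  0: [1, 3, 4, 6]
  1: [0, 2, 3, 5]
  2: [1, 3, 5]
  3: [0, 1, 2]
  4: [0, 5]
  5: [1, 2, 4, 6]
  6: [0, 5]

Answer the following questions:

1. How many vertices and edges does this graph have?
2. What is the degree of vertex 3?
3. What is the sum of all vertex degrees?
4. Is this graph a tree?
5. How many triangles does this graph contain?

Count: 7 vertices, 11 edges.
Vertex 3 has neighbors [0, 1, 2], degree = 3.
Handshaking lemma: 2 * 11 = 22.
A tree on 7 vertices has 6 edges. This graph has 11 edges (5 extra). Not a tree.
Number of triangles = 3.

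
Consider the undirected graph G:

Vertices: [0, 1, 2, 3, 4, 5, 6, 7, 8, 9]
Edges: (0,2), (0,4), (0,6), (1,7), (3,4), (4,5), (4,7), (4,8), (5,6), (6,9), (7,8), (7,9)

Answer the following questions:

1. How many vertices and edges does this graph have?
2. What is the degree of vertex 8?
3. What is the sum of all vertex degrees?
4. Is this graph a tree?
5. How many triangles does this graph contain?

Count: 10 vertices, 12 edges.
Vertex 8 has neighbors [4, 7], degree = 2.
Handshaking lemma: 2 * 12 = 24.
A tree on 10 vertices has 9 edges. This graph has 12 edges (3 extra). Not a tree.
Number of triangles = 1.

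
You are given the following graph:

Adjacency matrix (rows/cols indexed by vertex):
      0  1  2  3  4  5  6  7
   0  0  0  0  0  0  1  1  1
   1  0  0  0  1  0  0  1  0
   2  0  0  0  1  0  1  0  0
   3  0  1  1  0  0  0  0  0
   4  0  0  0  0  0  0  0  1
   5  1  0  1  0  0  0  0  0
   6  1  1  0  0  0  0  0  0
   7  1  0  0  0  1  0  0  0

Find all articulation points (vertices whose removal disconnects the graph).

An articulation point is a vertex whose removal disconnects the graph.
Articulation points: [0, 7]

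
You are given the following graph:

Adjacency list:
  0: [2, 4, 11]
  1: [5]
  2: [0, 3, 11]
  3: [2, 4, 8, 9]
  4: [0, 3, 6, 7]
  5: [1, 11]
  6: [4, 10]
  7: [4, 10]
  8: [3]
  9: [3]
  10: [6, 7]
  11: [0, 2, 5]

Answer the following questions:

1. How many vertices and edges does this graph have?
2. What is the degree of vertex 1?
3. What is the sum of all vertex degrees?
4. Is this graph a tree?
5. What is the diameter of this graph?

Count: 12 vertices, 14 edges.
Vertex 1 has neighbors [5], degree = 1.
Handshaking lemma: 2 * 14 = 28.
A tree on 12 vertices has 11 edges. This graph has 14 edges (3 extra). Not a tree.
Diameter (longest shortest path) = 6.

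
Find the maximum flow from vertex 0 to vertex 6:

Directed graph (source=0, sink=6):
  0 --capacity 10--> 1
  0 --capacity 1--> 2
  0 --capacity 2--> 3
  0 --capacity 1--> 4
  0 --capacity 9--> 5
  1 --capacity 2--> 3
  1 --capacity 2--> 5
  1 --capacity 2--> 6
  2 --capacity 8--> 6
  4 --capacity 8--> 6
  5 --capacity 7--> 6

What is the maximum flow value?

Computing max flow:
  Flow on (0->1): 4/10
  Flow on (0->2): 1/1
  Flow on (0->4): 1/1
  Flow on (0->5): 5/9
  Flow on (1->5): 2/2
  Flow on (1->6): 2/2
  Flow on (2->6): 1/8
  Flow on (4->6): 1/8
  Flow on (5->6): 7/7
Maximum flow = 11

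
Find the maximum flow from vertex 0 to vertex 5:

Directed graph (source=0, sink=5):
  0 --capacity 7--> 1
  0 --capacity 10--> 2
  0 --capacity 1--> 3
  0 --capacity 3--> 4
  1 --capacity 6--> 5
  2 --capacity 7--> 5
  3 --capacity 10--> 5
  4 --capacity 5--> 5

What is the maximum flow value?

Computing max flow:
  Flow on (0->1): 6/7
  Flow on (0->2): 7/10
  Flow on (0->3): 1/1
  Flow on (0->4): 3/3
  Flow on (1->5): 6/6
  Flow on (2->5): 7/7
  Flow on (3->5): 1/10
  Flow on (4->5): 3/5
Maximum flow = 17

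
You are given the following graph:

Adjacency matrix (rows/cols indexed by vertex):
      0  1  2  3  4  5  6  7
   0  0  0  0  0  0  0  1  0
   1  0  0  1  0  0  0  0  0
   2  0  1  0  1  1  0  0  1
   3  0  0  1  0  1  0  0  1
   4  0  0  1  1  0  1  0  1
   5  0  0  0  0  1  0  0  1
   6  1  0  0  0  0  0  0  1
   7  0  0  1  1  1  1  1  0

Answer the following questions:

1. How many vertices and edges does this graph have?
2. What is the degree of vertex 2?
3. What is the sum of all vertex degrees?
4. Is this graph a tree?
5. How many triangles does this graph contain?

Count: 8 vertices, 11 edges.
Vertex 2 has neighbors [1, 3, 4, 7], degree = 4.
Handshaking lemma: 2 * 11 = 22.
A tree on 8 vertices has 7 edges. This graph has 11 edges (4 extra). Not a tree.
Number of triangles = 5.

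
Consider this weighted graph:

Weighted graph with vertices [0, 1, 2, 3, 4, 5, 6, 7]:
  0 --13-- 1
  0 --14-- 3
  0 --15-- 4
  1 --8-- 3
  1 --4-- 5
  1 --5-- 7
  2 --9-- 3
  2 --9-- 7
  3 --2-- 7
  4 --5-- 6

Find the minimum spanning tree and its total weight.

Applying Kruskal's algorithm (sort edges by weight, add if no cycle):
  Add (3,7) w=2
  Add (1,5) w=4
  Add (1,7) w=5
  Add (4,6) w=5
  Skip (1,3) w=8 (creates cycle)
  Add (2,3) w=9
  Skip (2,7) w=9 (creates cycle)
  Add (0,1) w=13
  Skip (0,3) w=14 (creates cycle)
  Add (0,4) w=15
MST weight = 53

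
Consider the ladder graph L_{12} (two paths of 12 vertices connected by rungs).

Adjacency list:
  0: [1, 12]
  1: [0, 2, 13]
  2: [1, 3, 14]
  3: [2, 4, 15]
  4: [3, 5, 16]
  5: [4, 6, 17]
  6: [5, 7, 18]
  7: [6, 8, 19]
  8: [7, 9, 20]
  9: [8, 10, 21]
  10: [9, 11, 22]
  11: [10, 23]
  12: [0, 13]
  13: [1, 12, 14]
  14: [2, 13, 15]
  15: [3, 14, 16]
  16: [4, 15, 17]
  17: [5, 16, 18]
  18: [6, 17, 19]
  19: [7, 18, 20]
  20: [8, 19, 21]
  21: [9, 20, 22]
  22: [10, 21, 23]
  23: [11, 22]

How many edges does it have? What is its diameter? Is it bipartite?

Ladder graph L_{12}: 12 rungs + 2 * (12-1) path edges = 12 + 22 = 34 edges.
Diameter = 12.
Ladder graphs are bipartite (alternating coloring along each path).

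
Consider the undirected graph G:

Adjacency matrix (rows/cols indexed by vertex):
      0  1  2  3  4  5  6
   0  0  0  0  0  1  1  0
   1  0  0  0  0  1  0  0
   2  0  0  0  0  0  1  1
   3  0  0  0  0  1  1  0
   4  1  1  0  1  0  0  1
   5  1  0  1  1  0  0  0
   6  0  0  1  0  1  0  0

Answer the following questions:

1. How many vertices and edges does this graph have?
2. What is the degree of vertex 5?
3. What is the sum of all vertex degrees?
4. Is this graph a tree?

Count: 7 vertices, 8 edges.
Vertex 5 has neighbors [0, 2, 3], degree = 3.
Handshaking lemma: 2 * 8 = 16.
A tree on 7 vertices has 6 edges. This graph has 8 edges (2 extra). Not a tree.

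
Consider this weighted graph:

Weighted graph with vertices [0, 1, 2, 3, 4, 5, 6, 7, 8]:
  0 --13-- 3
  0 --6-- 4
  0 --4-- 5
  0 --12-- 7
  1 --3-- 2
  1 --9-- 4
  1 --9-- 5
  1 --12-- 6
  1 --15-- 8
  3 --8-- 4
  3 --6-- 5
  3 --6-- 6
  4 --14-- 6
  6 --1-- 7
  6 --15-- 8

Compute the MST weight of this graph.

Applying Kruskal's algorithm (sort edges by weight, add if no cycle):
  Add (6,7) w=1
  Add (1,2) w=3
  Add (0,5) w=4
  Add (0,4) w=6
  Add (3,5) w=6
  Add (3,6) w=6
  Skip (3,4) w=8 (creates cycle)
  Add (1,4) w=9
  Skip (1,5) w=9 (creates cycle)
  Skip (0,7) w=12 (creates cycle)
  Skip (1,6) w=12 (creates cycle)
  Skip (0,3) w=13 (creates cycle)
  Skip (4,6) w=14 (creates cycle)
  Add (1,8) w=15
  Skip (6,8) w=15 (creates cycle)
MST weight = 50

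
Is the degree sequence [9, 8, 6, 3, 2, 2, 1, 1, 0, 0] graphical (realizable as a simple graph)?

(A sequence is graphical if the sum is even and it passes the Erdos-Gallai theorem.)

Sum of degrees = 32. Sum is even but fails Erdos-Gallai. The sequence is NOT graphical.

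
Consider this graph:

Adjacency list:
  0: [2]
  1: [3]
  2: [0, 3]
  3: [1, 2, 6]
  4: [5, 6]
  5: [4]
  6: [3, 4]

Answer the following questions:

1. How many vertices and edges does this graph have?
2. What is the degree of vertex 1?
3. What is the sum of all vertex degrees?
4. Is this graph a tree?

Count: 7 vertices, 6 edges.
Vertex 1 has neighbors [3], degree = 1.
Handshaking lemma: 2 * 6 = 12.
A graph is a tree iff it is connected and has exactly n-1 edges. This graph is connected (all 7 vertices in one component) and has 7-1 = 6 edges. It is a tree.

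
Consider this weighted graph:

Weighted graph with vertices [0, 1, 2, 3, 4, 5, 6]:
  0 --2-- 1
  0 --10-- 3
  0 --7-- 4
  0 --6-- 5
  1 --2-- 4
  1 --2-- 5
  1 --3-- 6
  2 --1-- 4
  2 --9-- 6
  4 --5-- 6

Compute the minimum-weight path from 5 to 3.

Using Dijkstra's algorithm from vertex 5:
Shortest path: 5 -> 1 -> 0 -> 3
Total weight: 2 + 2 + 10 = 14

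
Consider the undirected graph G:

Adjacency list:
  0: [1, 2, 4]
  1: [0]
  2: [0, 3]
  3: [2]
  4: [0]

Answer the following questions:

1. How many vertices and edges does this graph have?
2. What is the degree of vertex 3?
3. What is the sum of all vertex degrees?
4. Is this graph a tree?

Count: 5 vertices, 4 edges.
Vertex 3 has neighbors [2], degree = 1.
Handshaking lemma: 2 * 4 = 8.
A graph is a tree iff it is connected and has exactly n-1 edges. This graph is connected (all 5 vertices in one component) and has 5-1 = 4 edges. It is a tree.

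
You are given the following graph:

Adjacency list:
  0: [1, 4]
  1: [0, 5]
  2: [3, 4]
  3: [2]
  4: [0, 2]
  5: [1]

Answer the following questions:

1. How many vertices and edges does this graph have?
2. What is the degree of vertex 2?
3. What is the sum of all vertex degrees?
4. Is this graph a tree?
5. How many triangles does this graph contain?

Count: 6 vertices, 5 edges.
Vertex 2 has neighbors [3, 4], degree = 2.
Handshaking lemma: 2 * 5 = 10.
A graph is a tree iff it is connected and has exactly n-1 edges. This graph is connected (all 6 vertices in one component) and has 6-1 = 5 edges. It is a tree.
Number of triangles = 0.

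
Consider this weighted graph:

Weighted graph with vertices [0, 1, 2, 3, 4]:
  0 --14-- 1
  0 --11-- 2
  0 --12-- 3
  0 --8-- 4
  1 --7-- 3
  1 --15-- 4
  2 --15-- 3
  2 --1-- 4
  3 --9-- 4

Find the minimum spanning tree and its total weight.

Applying Kruskal's algorithm (sort edges by weight, add if no cycle):
  Add (2,4) w=1
  Add (1,3) w=7
  Add (0,4) w=8
  Add (3,4) w=9
  Skip (0,2) w=11 (creates cycle)
  Skip (0,3) w=12 (creates cycle)
  Skip (0,1) w=14 (creates cycle)
  Skip (1,4) w=15 (creates cycle)
  Skip (2,3) w=15 (creates cycle)
MST weight = 25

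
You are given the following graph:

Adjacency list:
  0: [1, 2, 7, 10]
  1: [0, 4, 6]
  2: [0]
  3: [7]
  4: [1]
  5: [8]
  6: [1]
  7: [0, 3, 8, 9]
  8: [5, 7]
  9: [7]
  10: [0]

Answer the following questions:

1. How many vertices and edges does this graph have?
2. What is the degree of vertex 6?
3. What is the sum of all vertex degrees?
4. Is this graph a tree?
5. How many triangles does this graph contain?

Count: 11 vertices, 10 edges.
Vertex 6 has neighbors [1], degree = 1.
Handshaking lemma: 2 * 10 = 20.
A graph is a tree iff it is connected and has exactly n-1 edges. This graph is connected (all 11 vertices in one component) and has 11-1 = 10 edges. It is a tree.
Number of triangles = 0.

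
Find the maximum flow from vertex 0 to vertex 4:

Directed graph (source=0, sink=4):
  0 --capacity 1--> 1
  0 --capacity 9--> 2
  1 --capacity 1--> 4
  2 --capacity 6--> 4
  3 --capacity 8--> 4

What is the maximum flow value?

Computing max flow:
  Flow on (0->1): 1/1
  Flow on (0->2): 6/9
  Flow on (1->4): 1/1
  Flow on (2->4): 6/6
Maximum flow = 7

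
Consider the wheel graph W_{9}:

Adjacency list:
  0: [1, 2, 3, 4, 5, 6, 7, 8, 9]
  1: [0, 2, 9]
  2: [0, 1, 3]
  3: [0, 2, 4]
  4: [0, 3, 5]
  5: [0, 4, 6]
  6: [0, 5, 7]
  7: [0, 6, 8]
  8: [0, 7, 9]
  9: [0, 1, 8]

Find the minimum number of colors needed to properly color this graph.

W_{9} = C_{9} plus a hub adjacent to every cycle vertex.
The outer cycle needs 3 colors (odd cycle); the hub is adjacent to all of them so needs a fresh color.
Chromatic number = 3 + 1 = 4.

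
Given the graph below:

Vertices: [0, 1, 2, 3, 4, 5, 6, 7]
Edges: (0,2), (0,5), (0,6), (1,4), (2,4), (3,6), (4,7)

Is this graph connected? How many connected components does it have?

Checking connectivity: the graph has 1 connected component(s).
All vertices are reachable from each other. The graph IS connected.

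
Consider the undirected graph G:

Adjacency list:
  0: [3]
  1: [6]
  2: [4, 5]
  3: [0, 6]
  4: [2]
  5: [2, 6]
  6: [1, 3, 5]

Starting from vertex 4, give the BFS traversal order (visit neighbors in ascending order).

BFS from vertex 4 (neighbors processed in ascending order):
Visit order: 4, 2, 5, 6, 1, 3, 0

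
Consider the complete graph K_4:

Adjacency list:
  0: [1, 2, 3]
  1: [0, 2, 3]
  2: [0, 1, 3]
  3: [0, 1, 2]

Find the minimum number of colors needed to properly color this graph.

In K_4, every vertex is adjacent to every other vertex.
Each vertex needs a unique color.
Chromatic number = 4.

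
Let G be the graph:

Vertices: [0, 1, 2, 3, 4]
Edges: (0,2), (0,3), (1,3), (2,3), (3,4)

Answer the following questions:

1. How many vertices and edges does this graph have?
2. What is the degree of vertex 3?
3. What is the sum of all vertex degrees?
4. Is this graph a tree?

Count: 5 vertices, 5 edges.
Vertex 3 has neighbors [0, 1, 2, 4], degree = 4.
Handshaking lemma: 2 * 5 = 10.
A tree on 5 vertices has 4 edges. This graph has 5 edges (1 extra). Not a tree.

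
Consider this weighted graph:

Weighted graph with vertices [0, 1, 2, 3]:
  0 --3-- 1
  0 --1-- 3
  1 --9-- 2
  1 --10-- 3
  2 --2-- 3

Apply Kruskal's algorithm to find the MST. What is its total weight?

Applying Kruskal's algorithm (sort edges by weight, add if no cycle):
  Add (0,3) w=1
  Add (2,3) w=2
  Add (0,1) w=3
  Skip (1,2) w=9 (creates cycle)
  Skip (1,3) w=10 (creates cycle)
MST weight = 6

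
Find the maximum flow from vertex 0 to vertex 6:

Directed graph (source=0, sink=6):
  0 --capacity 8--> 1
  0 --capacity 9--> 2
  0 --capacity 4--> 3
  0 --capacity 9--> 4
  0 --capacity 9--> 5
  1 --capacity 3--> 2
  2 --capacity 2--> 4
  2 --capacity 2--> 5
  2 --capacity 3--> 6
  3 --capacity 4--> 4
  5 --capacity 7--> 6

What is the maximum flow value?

Computing max flow:
  Flow on (0->1): 3/8
  Flow on (0->2): 2/9
  Flow on (0->5): 5/9
  Flow on (1->2): 3/3
  Flow on (2->5): 2/2
  Flow on (2->6): 3/3
  Flow on (5->6): 7/7
Maximum flow = 10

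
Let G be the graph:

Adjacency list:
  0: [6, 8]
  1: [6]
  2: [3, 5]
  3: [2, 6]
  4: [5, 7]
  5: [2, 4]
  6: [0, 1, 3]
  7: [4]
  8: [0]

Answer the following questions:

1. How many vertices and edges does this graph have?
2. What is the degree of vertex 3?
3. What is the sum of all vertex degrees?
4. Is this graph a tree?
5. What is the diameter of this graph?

Count: 9 vertices, 8 edges.
Vertex 3 has neighbors [2, 6], degree = 2.
Handshaking lemma: 2 * 8 = 16.
A graph is a tree iff it is connected and has exactly n-1 edges. This graph is connected (all 9 vertices in one component) and has 9-1 = 8 edges. It is a tree.
Diameter (longest shortest path) = 7.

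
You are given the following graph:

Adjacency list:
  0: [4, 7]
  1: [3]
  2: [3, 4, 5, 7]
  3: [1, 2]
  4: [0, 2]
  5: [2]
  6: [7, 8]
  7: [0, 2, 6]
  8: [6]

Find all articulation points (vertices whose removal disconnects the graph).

An articulation point is a vertex whose removal disconnects the graph.
Articulation points: [2, 3, 6, 7]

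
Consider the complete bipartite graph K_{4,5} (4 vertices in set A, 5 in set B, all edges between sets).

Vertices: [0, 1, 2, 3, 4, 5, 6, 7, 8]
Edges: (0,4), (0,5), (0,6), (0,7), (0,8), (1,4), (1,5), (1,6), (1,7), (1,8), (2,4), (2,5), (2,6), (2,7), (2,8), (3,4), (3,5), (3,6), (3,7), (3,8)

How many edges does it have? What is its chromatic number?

K_{4,5} has 4 * 5 = 20 edges.
Bipartite graphs have chromatic number 2 (color each partition differently).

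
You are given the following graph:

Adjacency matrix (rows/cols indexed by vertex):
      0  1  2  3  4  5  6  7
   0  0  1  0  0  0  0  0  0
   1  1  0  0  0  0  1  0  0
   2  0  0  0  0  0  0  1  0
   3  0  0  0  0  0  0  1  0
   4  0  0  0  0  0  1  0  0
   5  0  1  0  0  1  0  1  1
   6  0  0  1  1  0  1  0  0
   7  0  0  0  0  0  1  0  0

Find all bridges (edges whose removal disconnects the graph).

A bridge is an edge whose removal increases the number of connected components.
Bridges found: (0,1), (1,5), (2,6), (3,6), (4,5), (5,6), (5,7)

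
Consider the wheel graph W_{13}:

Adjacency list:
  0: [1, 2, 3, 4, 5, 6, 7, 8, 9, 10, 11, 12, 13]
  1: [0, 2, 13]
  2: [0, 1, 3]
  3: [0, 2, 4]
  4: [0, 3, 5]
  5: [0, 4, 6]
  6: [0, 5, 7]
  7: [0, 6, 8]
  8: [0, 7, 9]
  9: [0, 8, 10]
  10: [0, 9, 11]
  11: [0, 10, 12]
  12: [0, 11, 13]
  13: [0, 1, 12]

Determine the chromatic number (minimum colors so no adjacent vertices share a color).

W_{13} = C_{13} plus a hub adjacent to every cycle vertex.
The outer cycle needs 3 colors (odd cycle); the hub is adjacent to all of them so needs a fresh color.
Chromatic number = 3 + 1 = 4.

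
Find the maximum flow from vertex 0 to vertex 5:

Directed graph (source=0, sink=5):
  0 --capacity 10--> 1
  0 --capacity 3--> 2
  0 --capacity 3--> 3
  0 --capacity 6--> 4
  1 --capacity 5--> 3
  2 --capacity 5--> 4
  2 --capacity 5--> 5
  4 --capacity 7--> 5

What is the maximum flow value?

Computing max flow:
  Flow on (0->2): 3/3
  Flow on (0->4): 6/6
  Flow on (2->5): 3/5
  Flow on (4->5): 6/7
Maximum flow = 9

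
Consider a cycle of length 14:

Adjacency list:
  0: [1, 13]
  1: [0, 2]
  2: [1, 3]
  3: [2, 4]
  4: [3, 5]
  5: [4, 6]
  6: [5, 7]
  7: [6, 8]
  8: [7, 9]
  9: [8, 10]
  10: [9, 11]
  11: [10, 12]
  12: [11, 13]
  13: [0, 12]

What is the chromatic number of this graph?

This is an even cycle (C_14). Even cycles are bipartite.
Chromatic number = 2.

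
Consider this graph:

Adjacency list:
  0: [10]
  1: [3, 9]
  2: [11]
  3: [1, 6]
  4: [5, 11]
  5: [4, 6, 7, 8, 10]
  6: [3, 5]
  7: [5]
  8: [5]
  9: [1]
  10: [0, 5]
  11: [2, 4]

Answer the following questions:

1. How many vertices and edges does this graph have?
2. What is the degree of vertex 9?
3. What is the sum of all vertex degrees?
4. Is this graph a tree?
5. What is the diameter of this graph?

Count: 12 vertices, 11 edges.
Vertex 9 has neighbors [1], degree = 1.
Handshaking lemma: 2 * 11 = 22.
A graph is a tree iff it is connected and has exactly n-1 edges. This graph is connected (all 12 vertices in one component) and has 12-1 = 11 edges. It is a tree.
Diameter (longest shortest path) = 7.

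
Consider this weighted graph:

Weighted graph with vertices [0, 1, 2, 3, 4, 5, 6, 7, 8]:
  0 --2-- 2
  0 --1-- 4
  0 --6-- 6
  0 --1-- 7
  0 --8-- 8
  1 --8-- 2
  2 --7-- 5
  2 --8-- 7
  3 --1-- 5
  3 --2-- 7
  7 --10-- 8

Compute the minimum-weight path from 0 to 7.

Using Dijkstra's algorithm from vertex 0:
Shortest path: 0 -> 7
Total weight: 1 = 1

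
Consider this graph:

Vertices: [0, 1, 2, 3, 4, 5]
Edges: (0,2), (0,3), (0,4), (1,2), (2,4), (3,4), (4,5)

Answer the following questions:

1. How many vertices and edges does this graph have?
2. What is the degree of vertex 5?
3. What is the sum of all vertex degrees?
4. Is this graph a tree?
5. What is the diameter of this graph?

Count: 6 vertices, 7 edges.
Vertex 5 has neighbors [4], degree = 1.
Handshaking lemma: 2 * 7 = 14.
A tree on 6 vertices has 5 edges. This graph has 7 edges (2 extra). Not a tree.
Diameter (longest shortest path) = 3.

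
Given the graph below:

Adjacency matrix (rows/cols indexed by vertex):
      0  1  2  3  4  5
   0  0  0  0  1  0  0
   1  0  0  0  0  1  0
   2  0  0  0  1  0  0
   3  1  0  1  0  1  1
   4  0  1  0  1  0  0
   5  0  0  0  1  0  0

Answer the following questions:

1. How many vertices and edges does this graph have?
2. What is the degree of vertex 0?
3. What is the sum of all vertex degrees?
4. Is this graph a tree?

Count: 6 vertices, 5 edges.
Vertex 0 has neighbors [3], degree = 1.
Handshaking lemma: 2 * 5 = 10.
A graph is a tree iff it is connected and has exactly n-1 edges. This graph is connected (all 6 vertices in one component) and has 6-1 = 5 edges. It is a tree.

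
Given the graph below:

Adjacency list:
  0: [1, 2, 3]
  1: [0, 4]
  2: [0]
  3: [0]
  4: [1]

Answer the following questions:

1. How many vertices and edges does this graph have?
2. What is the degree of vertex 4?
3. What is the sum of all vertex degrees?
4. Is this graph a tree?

Count: 5 vertices, 4 edges.
Vertex 4 has neighbors [1], degree = 1.
Handshaking lemma: 2 * 4 = 8.
A graph is a tree iff it is connected and has exactly n-1 edges. This graph is connected (all 5 vertices in one component) and has 5-1 = 4 edges. It is a tree.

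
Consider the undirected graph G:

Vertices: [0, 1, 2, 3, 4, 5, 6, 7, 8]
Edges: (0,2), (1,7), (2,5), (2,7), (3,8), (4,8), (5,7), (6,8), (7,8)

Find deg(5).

Vertex 5 has neighbors [2, 7], so deg(5) = 2.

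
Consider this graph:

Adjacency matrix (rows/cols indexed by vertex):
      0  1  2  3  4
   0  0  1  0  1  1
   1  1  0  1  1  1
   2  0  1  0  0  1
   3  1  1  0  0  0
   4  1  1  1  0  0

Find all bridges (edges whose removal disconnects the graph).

No bridges found. The graph is 2-edge-connected (no single edge removal disconnects it).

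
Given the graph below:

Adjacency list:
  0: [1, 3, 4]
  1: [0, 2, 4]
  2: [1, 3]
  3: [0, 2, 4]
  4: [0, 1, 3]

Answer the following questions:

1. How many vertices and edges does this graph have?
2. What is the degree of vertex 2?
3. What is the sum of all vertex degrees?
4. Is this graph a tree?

Count: 5 vertices, 7 edges.
Vertex 2 has neighbors [1, 3], degree = 2.
Handshaking lemma: 2 * 7 = 14.
A tree on 5 vertices has 4 edges. This graph has 7 edges (3 extra). Not a tree.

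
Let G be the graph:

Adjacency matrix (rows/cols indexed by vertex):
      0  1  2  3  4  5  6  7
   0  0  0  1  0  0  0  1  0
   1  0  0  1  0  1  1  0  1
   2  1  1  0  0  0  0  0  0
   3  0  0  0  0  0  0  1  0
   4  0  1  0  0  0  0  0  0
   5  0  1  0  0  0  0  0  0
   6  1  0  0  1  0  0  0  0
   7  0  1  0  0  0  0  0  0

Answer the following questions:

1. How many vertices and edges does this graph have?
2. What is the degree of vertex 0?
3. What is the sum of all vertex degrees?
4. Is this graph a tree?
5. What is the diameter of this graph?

Count: 8 vertices, 7 edges.
Vertex 0 has neighbors [2, 6], degree = 2.
Handshaking lemma: 2 * 7 = 14.
A graph is a tree iff it is connected and has exactly n-1 edges. This graph is connected (all 8 vertices in one component) and has 8-1 = 7 edges. It is a tree.
Diameter (longest shortest path) = 5.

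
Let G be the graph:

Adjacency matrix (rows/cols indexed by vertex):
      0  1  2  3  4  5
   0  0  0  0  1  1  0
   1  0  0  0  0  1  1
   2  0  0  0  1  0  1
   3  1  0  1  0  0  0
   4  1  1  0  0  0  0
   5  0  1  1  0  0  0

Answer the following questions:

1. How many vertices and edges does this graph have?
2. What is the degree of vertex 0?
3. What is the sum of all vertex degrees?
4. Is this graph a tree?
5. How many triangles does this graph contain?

Count: 6 vertices, 6 edges.
Vertex 0 has neighbors [3, 4], degree = 2.
Handshaking lemma: 2 * 6 = 12.
A tree on 6 vertices has 5 edges. This graph has 6 edges (1 extra). Not a tree.
Number of triangles = 0.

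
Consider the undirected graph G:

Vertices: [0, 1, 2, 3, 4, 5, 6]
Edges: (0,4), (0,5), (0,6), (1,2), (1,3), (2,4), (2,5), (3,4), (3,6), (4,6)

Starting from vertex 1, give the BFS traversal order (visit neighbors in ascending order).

BFS from vertex 1 (neighbors processed in ascending order):
Visit order: 1, 2, 3, 4, 5, 6, 0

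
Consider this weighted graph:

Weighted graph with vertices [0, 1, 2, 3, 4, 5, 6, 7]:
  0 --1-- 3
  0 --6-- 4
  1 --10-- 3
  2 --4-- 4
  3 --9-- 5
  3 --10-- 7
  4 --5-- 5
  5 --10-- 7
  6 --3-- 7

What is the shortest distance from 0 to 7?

Using Dijkstra's algorithm from vertex 0:
Shortest path: 0 -> 3 -> 7
Total weight: 1 + 10 = 11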